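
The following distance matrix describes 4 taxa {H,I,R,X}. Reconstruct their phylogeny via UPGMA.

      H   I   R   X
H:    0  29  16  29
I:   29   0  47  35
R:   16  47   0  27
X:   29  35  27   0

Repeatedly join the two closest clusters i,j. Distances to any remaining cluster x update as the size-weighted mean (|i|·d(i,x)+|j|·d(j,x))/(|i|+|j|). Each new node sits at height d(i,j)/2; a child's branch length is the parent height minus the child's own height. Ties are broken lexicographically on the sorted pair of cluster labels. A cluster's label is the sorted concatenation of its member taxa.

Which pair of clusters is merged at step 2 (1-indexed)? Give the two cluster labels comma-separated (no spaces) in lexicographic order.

step 1: merge (H,R) at d=16; branch lengths H→8, R→8; new cluster HR
  updated: d(HR,I)=38, d(HR,X)=28
step 2: merge (HR,X) at d=28; branch lengths HR→6, X→14; new cluster HRX
  updated: d(HRX,I)=37
step 3: merge (HRX,I) at d=37; branch lengths HRX→9/2, I→37/2; new cluster HIRX
final tree: (((H:8,R:8):6,X:14):9/2,I:37/2)
total length: 59

HR,X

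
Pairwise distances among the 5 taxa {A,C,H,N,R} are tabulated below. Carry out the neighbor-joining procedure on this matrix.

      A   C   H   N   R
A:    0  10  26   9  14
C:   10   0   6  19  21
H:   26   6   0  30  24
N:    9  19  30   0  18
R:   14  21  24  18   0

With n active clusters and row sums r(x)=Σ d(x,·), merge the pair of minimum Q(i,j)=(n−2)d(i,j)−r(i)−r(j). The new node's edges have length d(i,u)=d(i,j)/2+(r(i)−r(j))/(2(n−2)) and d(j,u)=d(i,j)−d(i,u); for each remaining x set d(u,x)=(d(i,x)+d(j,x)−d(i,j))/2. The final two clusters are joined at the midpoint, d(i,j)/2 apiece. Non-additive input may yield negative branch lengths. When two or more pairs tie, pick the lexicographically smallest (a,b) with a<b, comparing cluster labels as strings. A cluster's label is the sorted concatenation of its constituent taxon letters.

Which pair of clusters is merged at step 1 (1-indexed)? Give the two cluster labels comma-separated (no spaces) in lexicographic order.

C,H

step 1: merge (C,H) at d=6, Q=-124; branch lengths C→-2, H→8; new cluster CH
  updated: d(A,CH)=15, d(CH,N)=43/2, d(CH,R)=39/2
step 2: merge (A,N) at d=9, Q=-137/2; branch lengths A→15/8, N→57/8; new cluster AN
  updated: d(AN,CH)=55/4, d(AN,R)=23/2
step 3: merge (AN,CH) at d=55/4, Q=-179/4; branch lengths AN→23/8, CH→87/8; new cluster ACHN
  updated: d(ACHN,R)=69/8
step 4: merge (ACHN,R) at d=69/8; branch lengths ACHN→69/16, R→69/16; new cluster ACHNR
final tree: (((A:15/8,N:57/8):23/8,(C:-2,H:8):87/8):69/16,R:69/16)
total length: 299/8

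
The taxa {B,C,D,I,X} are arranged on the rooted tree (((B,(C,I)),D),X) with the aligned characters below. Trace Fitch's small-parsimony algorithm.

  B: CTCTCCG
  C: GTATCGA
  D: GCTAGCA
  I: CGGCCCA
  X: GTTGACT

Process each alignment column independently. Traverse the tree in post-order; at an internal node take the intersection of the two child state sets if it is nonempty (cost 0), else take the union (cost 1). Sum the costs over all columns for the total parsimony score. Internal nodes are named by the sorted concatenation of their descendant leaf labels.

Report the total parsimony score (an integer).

15

[col 0] CI: children C:{G}, I:{C} ∪→ {C,G}; cost 1
[col 0] BCI: children B:{C}, CI:{C,G} ∩→ {C}; cost 0
[col 0] BCDI: children BCI:{C}, D:{G} ∪→ {C,G}; cost 1
[col 0] BCDIX: children BCDI:{C,G}, X:{G} ∩→ {G}; cost 0
[col 1] CI: children C:{T}, I:{G} ∪→ {G,T}; cost 1
[col 1] BCI: children B:{T}, CI:{G,T} ∩→ {T}; cost 0
[col 1] BCDI: children BCI:{T}, D:{C} ∪→ {C,T}; cost 1
[col 1] BCDIX: children BCDI:{C,T}, X:{T} ∩→ {T}; cost 0
[col 2] CI: children C:{A}, I:{G} ∪→ {A,G}; cost 1
[col 2] BCI: children B:{C}, CI:{A,G} ∪→ {A,C,G}; cost 1
[col 2] BCDI: children BCI:{A,C,G}, D:{T} ∪→ {A,C,G,T}; cost 1
[col 2] BCDIX: children BCDI:{A,C,G,T}, X:{T} ∩→ {T}; cost 0
[col 3] CI: children C:{T}, I:{C} ∪→ {C,T}; cost 1
[col 3] BCI: children B:{T}, CI:{C,T} ∩→ {T}; cost 0
[col 3] BCDI: children BCI:{T}, D:{A} ∪→ {A,T}; cost 1
[col 3] BCDIX: children BCDI:{A,T}, X:{G} ∪→ {A,G,T}; cost 1
[col 4] CI: children C:{C}, I:{C} ∩→ {C}; cost 0
[col 4] BCI: children B:{C}, CI:{C} ∩→ {C}; cost 0
[col 4] BCDI: children BCI:{C}, D:{G} ∪→ {C,G}; cost 1
[col 4] BCDIX: children BCDI:{C,G}, X:{A} ∪→ {A,C,G}; cost 1
[col 5] CI: children C:{G}, I:{C} ∪→ {C,G}; cost 1
[col 5] BCI: children B:{C}, CI:{C,G} ∩→ {C}; cost 0
[col 5] BCDI: children BCI:{C}, D:{C} ∩→ {C}; cost 0
[col 5] BCDIX: children BCDI:{C}, X:{C} ∩→ {C}; cost 0
[col 6] CI: children C:{A}, I:{A} ∩→ {A}; cost 0
[col 6] BCI: children B:{G}, CI:{A} ∪→ {A,G}; cost 1
[col 6] BCDI: children BCI:{A,G}, D:{A} ∩→ {A}; cost 0
[col 6] BCDIX: children BCDI:{A}, X:{T} ∪→ {A,T}; cost 1
per-site changes: [2, 2, 3, 3, 2, 1, 2]; total = 15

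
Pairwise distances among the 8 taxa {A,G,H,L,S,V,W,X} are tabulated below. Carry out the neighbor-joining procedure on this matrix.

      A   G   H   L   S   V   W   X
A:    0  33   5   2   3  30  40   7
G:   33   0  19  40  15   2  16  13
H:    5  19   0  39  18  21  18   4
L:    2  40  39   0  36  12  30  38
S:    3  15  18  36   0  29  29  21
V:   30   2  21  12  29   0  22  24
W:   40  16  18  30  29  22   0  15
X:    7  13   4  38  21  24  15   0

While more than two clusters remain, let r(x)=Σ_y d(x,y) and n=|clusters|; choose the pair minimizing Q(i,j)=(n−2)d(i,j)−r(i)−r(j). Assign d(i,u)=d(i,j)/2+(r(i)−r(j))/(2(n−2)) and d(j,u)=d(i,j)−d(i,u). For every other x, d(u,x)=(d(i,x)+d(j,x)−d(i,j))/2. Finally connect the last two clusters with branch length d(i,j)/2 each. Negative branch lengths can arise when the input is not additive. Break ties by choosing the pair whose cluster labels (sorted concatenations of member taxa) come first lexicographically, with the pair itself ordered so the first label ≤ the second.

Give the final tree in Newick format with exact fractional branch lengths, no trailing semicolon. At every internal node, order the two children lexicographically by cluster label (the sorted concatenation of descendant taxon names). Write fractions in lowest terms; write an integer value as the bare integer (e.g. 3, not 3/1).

step 1: merge (A,L) at d=2, Q=-305; branch lengths A→-65/12, L→89/12; new cluster AL
  updated: d(AL,G)=71/2, d(AL,H)=21, d(AL,S)=37/2, d(AL,V)=20, d(AL,W)=34, d(AL,X)=43/2
step 2: merge (G,V) at d=2, Q=-417/2; branch lengths G→-3/4, V→11/4; new cluster GV
  updated: d(AL,GV)=107/4, d(GV,H)=19, d(GV,S)=21, d(GV,W)=18, d(GV,X)=35/2
step 3: merge (AL,S) at d=37/2, Q=-621/4; branch lengths AL→353/32, S→239/32; new cluster ALS
  updated: d(ALS,GV)=117/8, d(ALS,H)=41/4, d(ALS,W)=89/4, d(ALS,X)=12
step 4: merge (GV,W) at d=18, Q=-707/8; branch lengths GV→133/16, W→155/16; new cluster GVW
  updated: d(ALS,GVW)=151/16, d(GVW,H)=19/2, d(GVW,X)=29/4
step 5: merge (ALS,GVW) at d=151/16, Q=-39; branch lengths ALS→195/32, GVW→107/32; new cluster AGLSVW
  updated: d(AGLSVW,H)=165/32, d(AGLSVW,X)=157/32
step 6: merge (AGLSVW,H) at d=165/32, Q=-225/16; branch lengths AGLSVW→97/32, H→17/8; new cluster AGHLSVW
  updated: d(AGHLSVW,X)=15/8
step 7: merge (AGHLSVW,X) at d=15/8; branch lengths AGHLSVW→15/16, X→15/16; new cluster AGHLSVWX
final tree: (((((A:-65/12,L:89/12):353/32,S:239/32):195/32,((G:-3/4,V:11/4):133/16,W:155/16):107/32):97/32,H:17/8):15/16,X:15/16)
total length: 1823/32

(((((A:-65/12,L:89/12):353/32,S:239/32):195/32,((G:-3/4,V:11/4):133/16,W:155/16):107/32):97/32,H:17/8):15/16,X:15/16)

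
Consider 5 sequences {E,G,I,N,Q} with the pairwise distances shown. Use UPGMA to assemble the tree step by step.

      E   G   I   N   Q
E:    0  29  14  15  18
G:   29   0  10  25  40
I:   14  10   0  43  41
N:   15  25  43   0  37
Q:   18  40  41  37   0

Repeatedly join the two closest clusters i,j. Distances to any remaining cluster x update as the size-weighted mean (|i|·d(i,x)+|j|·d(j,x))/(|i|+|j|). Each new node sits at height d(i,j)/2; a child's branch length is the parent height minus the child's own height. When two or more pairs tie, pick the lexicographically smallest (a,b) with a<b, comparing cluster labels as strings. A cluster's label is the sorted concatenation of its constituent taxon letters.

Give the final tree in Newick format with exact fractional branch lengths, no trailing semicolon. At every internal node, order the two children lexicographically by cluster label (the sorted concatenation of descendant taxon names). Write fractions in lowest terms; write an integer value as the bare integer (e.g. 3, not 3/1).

1. join G+I (d=10) ⇒ GI; edges |G|=5, |I|=5
  updated: d(E,GI)=43/2, d(GI,N)=34, d(GI,Q)=81/2
2. join E+N (d=15) ⇒ EN; edges |E|=15/2, |N|=15/2
  updated: d(EN,GI)=111/4, d(EN,Q)=55/2
3. join EN+Q (d=55/2) ⇒ ENQ; edges |EN|=25/4, |Q|=55/4
  updated: d(ENQ,GI)=32
4. join ENQ+GI (d=32) ⇒ EGINQ; edges |ENQ|=9/4, |GI|=11
final tree: (((E:15/2,N:15/2):25/4,Q:55/4):9/4,(G:5,I:5):11)
total length: 233/4

(((E:15/2,N:15/2):25/4,Q:55/4):9/4,(G:5,I:5):11)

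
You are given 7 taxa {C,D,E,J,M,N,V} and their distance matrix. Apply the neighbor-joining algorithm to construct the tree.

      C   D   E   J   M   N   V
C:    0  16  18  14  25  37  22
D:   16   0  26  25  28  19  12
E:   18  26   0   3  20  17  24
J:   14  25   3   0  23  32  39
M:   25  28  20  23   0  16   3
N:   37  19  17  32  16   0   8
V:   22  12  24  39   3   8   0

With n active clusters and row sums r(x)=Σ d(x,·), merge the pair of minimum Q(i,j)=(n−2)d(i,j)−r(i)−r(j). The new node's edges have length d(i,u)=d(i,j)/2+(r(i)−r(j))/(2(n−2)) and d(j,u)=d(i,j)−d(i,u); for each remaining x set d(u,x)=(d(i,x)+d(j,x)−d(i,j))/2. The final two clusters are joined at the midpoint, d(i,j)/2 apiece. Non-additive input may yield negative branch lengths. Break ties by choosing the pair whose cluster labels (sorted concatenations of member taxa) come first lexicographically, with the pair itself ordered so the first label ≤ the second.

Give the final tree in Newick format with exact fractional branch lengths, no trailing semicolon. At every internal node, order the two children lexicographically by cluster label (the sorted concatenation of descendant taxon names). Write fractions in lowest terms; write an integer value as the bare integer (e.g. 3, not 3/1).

(((((C:61/8,(E:-13/10,J:43/10):55/8):6,D:27/4):117/16,N:115/16):53/16,M:81/16):-33/32,V:-33/32)

iteration 1: select E,J (d=3, Q=-229); attach at lengths (-13/10, 43/10); label the merged cluster EJ
  updated: d(C,EJ)=29/2, d(D,EJ)=24, d(EJ,M)=20, d(EJ,N)=23, d(EJ,V)=30
iteration 2: select C,EJ (d=29/2, Q=-168); attach at lengths (61/8, 55/8); label the merged cluster CEJ
  updated: d(CEJ,D)=51/4, d(CEJ,M)=61/4, d(CEJ,N)=91/4, d(CEJ,V)=75/4
iteration 3: select CEJ,D (d=51/4, Q=-103); attach at lengths (6, 27/4); label the merged cluster CDEJ
  updated: d(CDEJ,M)=61/4, d(CDEJ,N)=29/2, d(CDEJ,V)=9
iteration 4: select CDEJ,N (d=29/2, Q=-193/4); attach at lengths (117/16, 115/16); label the merged cluster CDEJN
  updated: d(CDEJN,M)=67/8, d(CDEJN,V)=5/4
iteration 5: select CDEJN,M (d=67/8, Q=-101/8); attach at lengths (53/16, 81/16); label the merged cluster CDEJMN
  updated: d(CDEJMN,V)=-33/16
iteration 6: select CDEJMN,V (d=-33/16); attach at lengths (-33/32, -33/32); label the merged cluster CDEJMNV
final tree: (((((C:61/8,(E:-13/10,J:43/10):55/8):6,D:27/4):117/16,N:115/16):53/16,M:81/16):-33/32,V:-33/32)
total length: 817/16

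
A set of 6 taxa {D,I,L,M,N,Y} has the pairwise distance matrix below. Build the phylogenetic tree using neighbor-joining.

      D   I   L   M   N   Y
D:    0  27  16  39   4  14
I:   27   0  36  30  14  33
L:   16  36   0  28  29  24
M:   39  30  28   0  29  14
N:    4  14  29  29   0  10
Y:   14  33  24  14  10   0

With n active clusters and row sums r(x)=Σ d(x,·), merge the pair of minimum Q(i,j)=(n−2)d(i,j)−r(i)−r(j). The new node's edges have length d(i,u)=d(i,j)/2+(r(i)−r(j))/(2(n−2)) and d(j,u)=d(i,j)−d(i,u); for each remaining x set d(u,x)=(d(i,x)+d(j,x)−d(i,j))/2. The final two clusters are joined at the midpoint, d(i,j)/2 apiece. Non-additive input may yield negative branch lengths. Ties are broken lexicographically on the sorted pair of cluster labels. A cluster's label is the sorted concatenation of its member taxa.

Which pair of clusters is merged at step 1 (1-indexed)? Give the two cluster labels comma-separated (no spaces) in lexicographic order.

step 1: merge (M,Y) at d=14, Q=-179; branch lengths M→101/8, Y→11/8; new cluster MY
  updated: d(D,MY)=39/2, d(I,MY)=49/2, d(L,MY)=19, d(MY,N)=25/2
step 2: merge (I,N) at d=14, Q=-119; branch lengths I→14, N→0; new cluster IN
  updated: d(D,IN)=17/2, d(IN,L)=51/2, d(IN,MY)=23/2
step 3: merge (D,IN) at d=17/2, Q=-145/2; branch lengths D→31/8, IN→37/8; new cluster DIN
  updated: d(DIN,L)=33/2, d(DIN,MY)=45/4
step 4: merge (DIN,L) at d=33/2, Q=-187/4; branch lengths DIN→35/8, L→97/8; new cluster DILN
  updated: d(DILN,MY)=55/8
step 5: merge (DILN,MY) at d=55/8; branch lengths DILN→55/16, MY→55/16; new cluster DILMNY
final tree: (((D:31/8,(I:14,N:0):37/8):35/8,L:97/8):55/16,(M:101/8,Y:11/8):55/16)
total length: 479/8

M,Y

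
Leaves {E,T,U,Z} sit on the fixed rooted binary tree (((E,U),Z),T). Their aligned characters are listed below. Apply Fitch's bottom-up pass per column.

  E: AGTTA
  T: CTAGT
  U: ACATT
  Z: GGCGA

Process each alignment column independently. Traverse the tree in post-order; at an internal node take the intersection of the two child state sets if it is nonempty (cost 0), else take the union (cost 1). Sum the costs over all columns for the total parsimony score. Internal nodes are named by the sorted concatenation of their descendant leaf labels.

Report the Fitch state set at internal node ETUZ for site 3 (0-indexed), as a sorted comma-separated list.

EU@0: {A} ∩ {A} = {A} (intersection, +0)
EUZ@0: {A} ∪ {G} = {A,G} (union, +1)
ETUZ@0: {A,G} ∪ {C} = {A,C,G} (union, +1)
EU@1: {G} ∪ {C} = {C,G} (union, +1)
EUZ@1: {C,G} ∩ {G} = {G} (intersection, +0)
ETUZ@1: {G} ∪ {T} = {G,T} (union, +1)
EU@2: {T} ∪ {A} = {A,T} (union, +1)
EUZ@2: {A,T} ∪ {C} = {A,C,T} (union, +1)
ETUZ@2: {A,C,T} ∩ {A} = {A} (intersection, +0)
EU@3: {T} ∩ {T} = {T} (intersection, +0)
EUZ@3: {T} ∪ {G} = {G,T} (union, +1)
ETUZ@3: {G,T} ∩ {G} = {G} (intersection, +0)
EU@4: {A} ∪ {T} = {A,T} (union, +1)
EUZ@4: {A,T} ∩ {A} = {A} (intersection, +0)
ETUZ@4: {A} ∪ {T} = {A,T} (union, +1)
per-site changes: [2, 2, 2, 1, 2]; total = 9

G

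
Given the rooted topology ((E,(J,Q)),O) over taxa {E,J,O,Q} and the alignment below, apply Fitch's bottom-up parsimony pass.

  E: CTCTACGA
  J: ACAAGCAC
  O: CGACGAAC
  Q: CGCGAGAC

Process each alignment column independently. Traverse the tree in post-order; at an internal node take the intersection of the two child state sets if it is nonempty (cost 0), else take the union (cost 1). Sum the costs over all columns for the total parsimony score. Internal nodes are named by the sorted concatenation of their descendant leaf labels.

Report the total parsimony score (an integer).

site 0, node JQ: J={A} ∪ Q={C} → {A,C} (+1)
site 0, node EJQ: E={C} ∩ JQ={A,C} → {C} (+0)
site 0, node EJOQ: EJQ={C} ∩ O={C} → {C} (+0)
site 1, node JQ: J={C} ∪ Q={G} → {C,G} (+1)
site 1, node EJQ: E={T} ∪ JQ={C,G} → {C,G,T} (+1)
site 1, node EJOQ: EJQ={C,G,T} ∩ O={G} → {G} (+0)
site 2, node JQ: J={A} ∪ Q={C} → {A,C} (+1)
site 2, node EJQ: E={C} ∩ JQ={A,C} → {C} (+0)
site 2, node EJOQ: EJQ={C} ∪ O={A} → {A,C} (+1)
site 3, node JQ: J={A} ∪ Q={G} → {A,G} (+1)
site 3, node EJQ: E={T} ∪ JQ={A,G} → {A,G,T} (+1)
site 3, node EJOQ: EJQ={A,G,T} ∪ O={C} → {A,C,G,T} (+1)
site 4, node JQ: J={G} ∪ Q={A} → {A,G} (+1)
site 4, node EJQ: E={A} ∩ JQ={A,G} → {A} (+0)
site 4, node EJOQ: EJQ={A} ∪ O={G} → {A,G} (+1)
site 5, node JQ: J={C} ∪ Q={G} → {C,G} (+1)
site 5, node EJQ: E={C} ∩ JQ={C,G} → {C} (+0)
site 5, node EJOQ: EJQ={C} ∪ O={A} → {A,C} (+1)
site 6, node JQ: J={A} ∩ Q={A} → {A} (+0)
site 6, node EJQ: E={G} ∪ JQ={A} → {A,G} (+1)
site 6, node EJOQ: EJQ={A,G} ∩ O={A} → {A} (+0)
site 7, node JQ: J={C} ∩ Q={C} → {C} (+0)
site 7, node EJQ: E={A} ∪ JQ={C} → {A,C} (+1)
site 7, node EJOQ: EJQ={A,C} ∩ O={C} → {C} (+0)
per-site changes: [1, 2, 2, 3, 2, 2, 1, 1]; total = 14

14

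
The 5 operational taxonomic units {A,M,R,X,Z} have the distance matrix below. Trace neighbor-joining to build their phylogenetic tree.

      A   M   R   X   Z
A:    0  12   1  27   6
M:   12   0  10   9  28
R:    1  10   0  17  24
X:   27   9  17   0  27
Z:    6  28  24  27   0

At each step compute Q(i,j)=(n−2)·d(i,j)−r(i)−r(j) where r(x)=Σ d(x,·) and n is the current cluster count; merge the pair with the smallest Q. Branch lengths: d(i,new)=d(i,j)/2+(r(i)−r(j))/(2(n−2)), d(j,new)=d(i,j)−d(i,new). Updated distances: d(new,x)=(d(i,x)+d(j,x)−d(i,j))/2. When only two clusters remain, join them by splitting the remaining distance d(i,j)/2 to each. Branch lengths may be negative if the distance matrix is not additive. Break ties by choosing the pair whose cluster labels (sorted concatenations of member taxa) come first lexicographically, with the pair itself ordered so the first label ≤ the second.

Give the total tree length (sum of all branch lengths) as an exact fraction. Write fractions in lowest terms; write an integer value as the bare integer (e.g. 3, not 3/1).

129/4

1. join A+Z (d=6, Q=-113) ⇒ AZ; edges |A|=-7/2, |Z|=19/2
  updated: d(AZ,M)=17, d(AZ,R)=19/2, d(AZ,X)=24
2. join AZ+R (d=19/2, Q=-68) ⇒ ARZ; edges |AZ|=33/4, |R|=5/4
  updated: d(ARZ,M)=35/4, d(ARZ,X)=63/4
3. join ARZ+M (d=35/4, Q=-67/2) ⇒ AMRZ; edges |ARZ|=31/4, |M|=1
  updated: d(AMRZ,X)=8
4. join AMRZ+X (d=8) ⇒ AMRXZ; edges |AMRZ|=4, |X|=4
final tree: ((((A:-7/2,Z:19/2):33/4,R:5/4):31/4,M:1):4,X:4)
total length: 129/4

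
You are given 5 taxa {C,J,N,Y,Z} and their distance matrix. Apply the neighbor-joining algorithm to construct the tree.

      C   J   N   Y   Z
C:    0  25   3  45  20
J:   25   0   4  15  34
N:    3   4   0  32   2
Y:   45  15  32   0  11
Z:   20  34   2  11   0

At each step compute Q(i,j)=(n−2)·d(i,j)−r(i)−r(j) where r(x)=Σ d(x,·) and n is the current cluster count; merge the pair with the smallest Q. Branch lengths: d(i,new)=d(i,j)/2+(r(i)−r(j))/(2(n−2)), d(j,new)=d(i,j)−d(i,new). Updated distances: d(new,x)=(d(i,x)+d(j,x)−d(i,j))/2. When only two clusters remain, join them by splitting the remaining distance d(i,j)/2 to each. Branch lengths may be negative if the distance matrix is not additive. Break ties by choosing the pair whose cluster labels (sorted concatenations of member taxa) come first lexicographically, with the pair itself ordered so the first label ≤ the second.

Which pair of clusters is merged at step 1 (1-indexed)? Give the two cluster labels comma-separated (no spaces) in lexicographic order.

1. join Y+Z (d=11, Q=-137) ⇒ YZ; edges |Y|=23/2, |Z|=-1/2
  updated: d(C,YZ)=27, d(J,YZ)=19, d(N,YZ)=23/2
2. join C+N (d=3, Q=-135/2) ⇒ CN; edges |C|=85/8, |N|=-61/8
  updated: d(CN,J)=13, d(CN,YZ)=71/4
3. join CN+J (d=13, Q=-199/4) ⇒ CJN; edges |CN|=47/8, |J|=57/8
  updated: d(CJN,YZ)=95/8
4. join CJN+YZ (d=95/8) ⇒ CJNYZ; edges |CJN|=95/16, |YZ|=95/16
final tree: (((C:85/8,N:-61/8):47/8,J:57/8):95/16,(Y:23/2,Z:-1/2):95/16)
total length: 311/8

Y,Z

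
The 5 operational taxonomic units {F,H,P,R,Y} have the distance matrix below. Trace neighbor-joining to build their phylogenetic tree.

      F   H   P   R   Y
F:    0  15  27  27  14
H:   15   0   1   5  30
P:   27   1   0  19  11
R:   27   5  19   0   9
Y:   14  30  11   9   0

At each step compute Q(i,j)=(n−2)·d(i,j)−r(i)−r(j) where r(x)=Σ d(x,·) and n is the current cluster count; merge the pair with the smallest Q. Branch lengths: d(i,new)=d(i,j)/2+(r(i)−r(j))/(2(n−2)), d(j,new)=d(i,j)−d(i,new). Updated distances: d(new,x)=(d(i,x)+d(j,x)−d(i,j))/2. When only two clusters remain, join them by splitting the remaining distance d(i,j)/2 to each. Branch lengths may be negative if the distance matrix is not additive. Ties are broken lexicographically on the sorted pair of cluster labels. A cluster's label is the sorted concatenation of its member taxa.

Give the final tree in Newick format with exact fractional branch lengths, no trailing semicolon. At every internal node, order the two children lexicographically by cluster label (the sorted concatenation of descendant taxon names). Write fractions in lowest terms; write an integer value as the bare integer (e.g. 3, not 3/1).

iteration 1: select H,P (d=1, Q=-106); attach at lengths (-2/3, 5/3); label the merged cluster HP
  updated: d(F,HP)=41/2, d(HP,R)=23/2, d(HP,Y)=20
iteration 2: select F,Y (d=14, Q=-153/2); attach at lengths (93/8, 19/8); label the merged cluster FY
  updated: d(FY,HP)=53/4, d(FY,R)=11
iteration 3: select FY,HP (d=53/4, Q=-143/4); attach at lengths (51/8, 55/8); label the merged cluster FHPY
  updated: d(FHPY,R)=37/8
iteration 4: select FHPY,R (d=37/8); attach at lengths (37/16, 37/16); label the merged cluster FHPRY
final tree: (((F:93/8,Y:19/8):51/8,(H:-2/3,P:5/3):55/8):37/16,R:37/16)
total length: 263/8

(((F:93/8,Y:19/8):51/8,(H:-2/3,P:5/3):55/8):37/16,R:37/16)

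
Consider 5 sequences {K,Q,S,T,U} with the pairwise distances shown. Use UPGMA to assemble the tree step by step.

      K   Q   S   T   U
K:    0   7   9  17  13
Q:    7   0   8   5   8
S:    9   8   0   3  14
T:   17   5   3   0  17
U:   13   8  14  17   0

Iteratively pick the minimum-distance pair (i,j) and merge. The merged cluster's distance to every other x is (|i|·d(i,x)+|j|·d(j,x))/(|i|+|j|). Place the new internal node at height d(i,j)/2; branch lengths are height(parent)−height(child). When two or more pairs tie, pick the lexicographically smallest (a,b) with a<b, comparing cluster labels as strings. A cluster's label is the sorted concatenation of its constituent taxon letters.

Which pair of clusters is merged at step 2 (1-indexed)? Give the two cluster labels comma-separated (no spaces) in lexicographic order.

step 1: merge (S,T) at d=3; branch lengths S→3/2, T→3/2; new cluster ST
  updated: d(K,ST)=13, d(Q,ST)=13/2, d(ST,U)=31/2
step 2: merge (Q,ST) at d=13/2; branch lengths Q→13/4, ST→7/4; new cluster QST
  updated: d(K,QST)=11, d(QST,U)=13
step 3: merge (K,QST) at d=11; branch lengths K→11/2, QST→9/4; new cluster KQST
  updated: d(KQST,U)=13
step 4: merge (KQST,U) at d=13; branch lengths KQST→1, U→13/2; new cluster KQSTU
final tree: ((K:11/2,(Q:13/4,(S:3/2,T:3/2):7/4):9/4):1,U:13/2)
total length: 93/4

Q,ST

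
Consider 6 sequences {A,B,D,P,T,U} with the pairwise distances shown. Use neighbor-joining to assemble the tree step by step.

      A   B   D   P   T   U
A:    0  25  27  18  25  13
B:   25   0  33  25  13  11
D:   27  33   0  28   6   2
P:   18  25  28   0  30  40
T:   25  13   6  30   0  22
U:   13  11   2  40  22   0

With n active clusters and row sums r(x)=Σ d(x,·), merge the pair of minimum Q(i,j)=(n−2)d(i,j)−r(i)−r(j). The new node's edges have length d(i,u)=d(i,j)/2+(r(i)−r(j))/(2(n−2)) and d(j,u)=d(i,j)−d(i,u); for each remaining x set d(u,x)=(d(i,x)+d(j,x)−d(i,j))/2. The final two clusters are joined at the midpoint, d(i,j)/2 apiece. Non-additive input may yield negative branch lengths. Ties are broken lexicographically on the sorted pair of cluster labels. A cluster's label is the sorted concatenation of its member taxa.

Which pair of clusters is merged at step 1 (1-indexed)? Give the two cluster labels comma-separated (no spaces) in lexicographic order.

A,P

iteration 1: select A,P (d=18, Q=-177); attach at lengths (39/8, 105/8); label the merged cluster AP
  updated: d(AP,B)=16, d(AP,D)=37/2, d(AP,T)=37/2, d(AP,U)=35/2
iteration 2: select D,U (d=2, Q=-106); attach at lengths (13/6, -1/6); label the merged cluster DU
  updated: d(AP,DU)=17, d(B,DU)=21, d(DU,T)=13
iteration 3: select AP,B (d=16, Q=-139/2); attach at lengths (67/8, 61/8); label the merged cluster ABP
  updated: d(ABP,DU)=11, d(ABP,T)=31/4
iteration 4: select ABP,DU (d=11, Q=-127/4); attach at lengths (23/8, 65/8); label the merged cluster ABDPU
  updated: d(ABDPU,T)=39/8
iteration 5: select ABDPU,T (d=39/8); attach at lengths (39/16, 39/16); label the merged cluster ABDPTU
final tree: ((((A:39/8,P:105/8):67/8,B:61/8):23/8,(D:13/6,U:-1/6):65/8):39/16,T:39/16)
total length: 415/8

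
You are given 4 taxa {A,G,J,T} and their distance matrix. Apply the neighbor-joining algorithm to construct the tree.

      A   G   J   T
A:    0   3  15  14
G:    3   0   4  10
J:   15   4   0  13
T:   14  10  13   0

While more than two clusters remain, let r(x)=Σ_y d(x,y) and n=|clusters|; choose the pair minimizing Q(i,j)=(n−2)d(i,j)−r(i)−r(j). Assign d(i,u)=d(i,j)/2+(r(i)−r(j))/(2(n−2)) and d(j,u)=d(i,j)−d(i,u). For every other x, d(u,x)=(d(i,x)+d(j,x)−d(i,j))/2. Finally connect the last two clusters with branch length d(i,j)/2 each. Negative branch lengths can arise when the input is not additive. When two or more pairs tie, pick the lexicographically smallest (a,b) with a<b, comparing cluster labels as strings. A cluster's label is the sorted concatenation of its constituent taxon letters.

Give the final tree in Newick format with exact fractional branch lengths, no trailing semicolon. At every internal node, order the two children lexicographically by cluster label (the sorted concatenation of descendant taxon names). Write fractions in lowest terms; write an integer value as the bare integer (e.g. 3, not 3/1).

(((A:21/4,G:-9/4):11/4,J:21/4):31/8,T:31/8)

step 1: merge (A,G) at d=3, Q=-43; branch lengths A→21/4, G→-9/4; new cluster AG
  updated: d(AG,J)=8, d(AG,T)=21/2
step 2: merge (AG,J) at d=8, Q=-63/2; branch lengths AG→11/4, J→21/4; new cluster AGJ
  updated: d(AGJ,T)=31/4
step 3: merge (AGJ,T) at d=31/4; branch lengths AGJ→31/8, T→31/8; new cluster AGJT
final tree: (((A:21/4,G:-9/4):11/4,J:21/4):31/8,T:31/8)
total length: 75/4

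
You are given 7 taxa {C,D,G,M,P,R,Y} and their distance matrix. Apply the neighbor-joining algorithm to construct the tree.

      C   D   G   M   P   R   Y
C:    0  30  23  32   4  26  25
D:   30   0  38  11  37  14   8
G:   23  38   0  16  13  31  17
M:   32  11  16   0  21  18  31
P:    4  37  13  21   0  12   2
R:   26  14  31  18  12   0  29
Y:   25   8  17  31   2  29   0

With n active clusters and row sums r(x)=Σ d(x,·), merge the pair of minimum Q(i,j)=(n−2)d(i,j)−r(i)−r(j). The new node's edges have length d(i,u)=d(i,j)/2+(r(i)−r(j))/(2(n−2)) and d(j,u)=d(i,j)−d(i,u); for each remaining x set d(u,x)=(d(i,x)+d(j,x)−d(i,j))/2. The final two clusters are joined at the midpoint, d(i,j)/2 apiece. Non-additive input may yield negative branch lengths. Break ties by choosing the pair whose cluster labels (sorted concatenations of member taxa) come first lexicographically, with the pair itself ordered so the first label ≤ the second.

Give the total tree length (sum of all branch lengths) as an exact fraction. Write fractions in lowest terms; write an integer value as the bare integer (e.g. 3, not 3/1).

919/16

step 1: merge (D,M) at d=11, Q=-212; branch lengths D→32/5, M→23/5; new cluster DM
  updated: d(C,DM)=51/2, d(DM,G)=43/2, d(DM,P)=47/2, d(DM,R)=21/2, d(DM,Y)=14
step 2: merge (DM,R) at d=21/2, Q=-323/2; branch lengths DM→57/16, R→111/16; new cluster DMR
  updated: d(C,DMR)=41/2, d(DMR,G)=21, d(DMR,P)=25/2, d(DMR,Y)=65/4
step 3: merge (C,P) at d=4, Q=-92; branch lengths C→53/6, P→-29/6; new cluster CP
  updated: d(CP,DMR)=29/2, d(CP,G)=16, d(CP,Y)=23/2
step 4: merge (CP,DMR) at d=29/2, Q=-259/4; branch lengths CP→77/16, DMR→155/16; new cluster CDMPR
  updated: d(CDMPR,G)=45/4, d(CDMPR,Y)=53/8
step 5: merge (CDMPR,G) at d=45/4, Q=-279/8; branch lengths CDMPR→7/16, G→173/16; new cluster CDGMPR
  updated: d(CDGMPR,Y)=99/16
step 6: merge (CDGMPR,Y) at d=99/16; branch lengths CDGMPR→99/32, Y→99/32; new cluster CDGMPRY
final tree: ((((C:53/6,P:-29/6):77/16,((D:32/5,M:23/5):57/16,R:111/16):155/16):7/16,G:173/16):99/32,Y:99/32)
total length: 919/16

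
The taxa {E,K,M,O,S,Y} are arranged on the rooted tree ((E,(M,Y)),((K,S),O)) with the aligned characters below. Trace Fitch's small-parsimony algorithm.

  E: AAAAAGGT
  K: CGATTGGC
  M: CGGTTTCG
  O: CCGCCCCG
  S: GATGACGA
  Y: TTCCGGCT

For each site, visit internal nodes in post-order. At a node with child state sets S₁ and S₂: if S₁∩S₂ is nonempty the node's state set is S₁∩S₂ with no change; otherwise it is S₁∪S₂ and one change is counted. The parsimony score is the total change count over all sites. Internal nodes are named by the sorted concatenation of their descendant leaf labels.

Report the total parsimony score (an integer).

MY@0: {C} ∪ {T} = {C,T} (union, +1)
EMY@0: {A} ∪ {C,T} = {A,C,T} (union, +1)
KS@0: {C} ∪ {G} = {C,G} (union, +1)
KOS@0: {C,G} ∩ {C} = {C} (intersection, +0)
EKMOSY@0: {A,C,T} ∩ {C} = {C} (intersection, +0)
MY@1: {G} ∪ {T} = {G,T} (union, +1)
EMY@1: {A} ∪ {G,T} = {A,G,T} (union, +1)
KS@1: {G} ∪ {A} = {A,G} (union, +1)
KOS@1: {A,G} ∪ {C} = {A,C,G} (union, +1)
EKMOSY@1: {A,G,T} ∩ {A,C,G} = {A,G} (intersection, +0)
MY@2: {G} ∪ {C} = {C,G} (union, +1)
EMY@2: {A} ∪ {C,G} = {A,C,G} (union, +1)
KS@2: {A} ∪ {T} = {A,T} (union, +1)
KOS@2: {A,T} ∪ {G} = {A,G,T} (union, +1)
EKMOSY@2: {A,C,G} ∩ {A,G,T} = {A,G} (intersection, +0)
MY@3: {T} ∪ {C} = {C,T} (union, +1)
EMY@3: {A} ∪ {C,T} = {A,C,T} (union, +1)
KS@3: {T} ∪ {G} = {G,T} (union, +1)
KOS@3: {G,T} ∪ {C} = {C,G,T} (union, +1)
EKMOSY@3: {A,C,T} ∩ {C,G,T} = {C,T} (intersection, +0)
MY@4: {T} ∪ {G} = {G,T} (union, +1)
EMY@4: {A} ∪ {G,T} = {A,G,T} (union, +1)
KS@4: {T} ∪ {A} = {A,T} (union, +1)
KOS@4: {A,T} ∪ {C} = {A,C,T} (union, +1)
EKMOSY@4: {A,G,T} ∩ {A,C,T} = {A,T} (intersection, +0)
MY@5: {T} ∪ {G} = {G,T} (union, +1)
EMY@5: {G} ∩ {G,T} = {G} (intersection, +0)
KS@5: {G} ∪ {C} = {C,G} (union, +1)
KOS@5: {C,G} ∩ {C} = {C} (intersection, +0)
EKMOSY@5: {G} ∪ {C} = {C,G} (union, +1)
MY@6: {C} ∩ {C} = {C} (intersection, +0)
EMY@6: {G} ∪ {C} = {C,G} (union, +1)
KS@6: {G} ∩ {G} = {G} (intersection, +0)
KOS@6: {G} ∪ {C} = {C,G} (union, +1)
EKMOSY@6: {C,G} ∩ {C,G} = {C,G} (intersection, +0)
MY@7: {G} ∪ {T} = {G,T} (union, +1)
EMY@7: {T} ∩ {G,T} = {T} (intersection, +0)
KS@7: {C} ∪ {A} = {A,C} (union, +1)
KOS@7: {A,C} ∪ {G} = {A,C,G} (union, +1)
EKMOSY@7: {T} ∪ {A,C,G} = {A,C,G,T} (union, +1)
per-site changes: [3, 4, 4, 4, 4, 3, 2, 4]; total = 28

28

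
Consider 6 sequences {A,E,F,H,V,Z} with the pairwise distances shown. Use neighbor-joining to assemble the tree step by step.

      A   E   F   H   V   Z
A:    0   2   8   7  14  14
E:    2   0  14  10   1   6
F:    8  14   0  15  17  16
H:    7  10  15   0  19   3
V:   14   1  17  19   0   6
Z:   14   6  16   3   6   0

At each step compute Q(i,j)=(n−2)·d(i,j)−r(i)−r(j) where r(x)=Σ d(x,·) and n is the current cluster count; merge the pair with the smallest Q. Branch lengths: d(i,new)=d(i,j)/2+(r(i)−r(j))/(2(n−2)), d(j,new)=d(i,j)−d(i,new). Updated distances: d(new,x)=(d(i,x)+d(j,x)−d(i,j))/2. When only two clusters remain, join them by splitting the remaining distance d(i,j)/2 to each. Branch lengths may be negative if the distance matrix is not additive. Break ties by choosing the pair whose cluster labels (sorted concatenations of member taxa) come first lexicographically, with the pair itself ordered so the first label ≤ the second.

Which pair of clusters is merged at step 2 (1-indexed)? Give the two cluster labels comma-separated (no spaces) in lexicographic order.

step 1: merge (H,Z) at d=3, Q=-87; branch lengths H→21/8, Z→3/8; new cluster HZ
  updated: d(A,HZ)=9, d(E,HZ)=13/2, d(F,HZ)=14, d(HZ,V)=11
step 2: merge (E,V) at d=1, Q=-127/2; branch lengths E→-11/4, V→15/4; new cluster EV
  updated: d(A,EV)=15/2, d(EV,F)=15, d(EV,HZ)=33/4
step 3: merge (A,F) at d=8, Q=-91/2; branch lengths A→7/8, F→57/8; new cluster AF
  updated: d(AF,EV)=29/4, d(AF,HZ)=15/2
step 4: merge (AF,EV) at d=29/4, Q=-23; branch lengths AF→13/4, EV→4; new cluster AEFV
  updated: d(AEFV,HZ)=17/4
step 5: merge (AEFV,HZ) at d=17/4; branch lengths AEFV→17/8, HZ→17/8; new cluster AEFHVZ
final tree: (((A:7/8,F:57/8):13/4,(E:-11/4,V:15/4):4):17/8,(H:21/8,Z:3/8):17/8)
total length: 47/2

E,V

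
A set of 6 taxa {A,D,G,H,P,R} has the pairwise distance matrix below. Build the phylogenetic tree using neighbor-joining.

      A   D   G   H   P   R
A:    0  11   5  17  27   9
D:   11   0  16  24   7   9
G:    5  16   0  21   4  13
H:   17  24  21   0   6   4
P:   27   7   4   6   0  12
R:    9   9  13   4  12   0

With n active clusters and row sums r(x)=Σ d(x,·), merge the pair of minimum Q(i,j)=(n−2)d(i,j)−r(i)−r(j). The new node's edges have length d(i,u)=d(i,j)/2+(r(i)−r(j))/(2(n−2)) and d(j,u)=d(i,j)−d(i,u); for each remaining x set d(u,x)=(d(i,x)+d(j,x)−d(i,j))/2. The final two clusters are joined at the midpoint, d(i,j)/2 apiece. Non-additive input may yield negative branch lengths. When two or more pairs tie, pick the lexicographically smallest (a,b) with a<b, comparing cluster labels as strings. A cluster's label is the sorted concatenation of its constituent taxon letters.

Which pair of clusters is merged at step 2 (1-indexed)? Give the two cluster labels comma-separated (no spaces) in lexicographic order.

step 1: merge (A,G) at d=5, Q=-108; branch lengths A→15/4, G→5/4; new cluster AG
  updated: d(AG,D)=11, d(AG,H)=33/2, d(AG,P)=13, d(AG,R)=17/2
step 2: merge (H,R) at d=4, Q=-72; branch lengths H→29/6, R→-5/6; new cluster HR
  updated: d(AG,HR)=21/2, d(D,HR)=29/2, d(HR,P)=7
step 3: merge (AG,HR) at d=21/2, Q=-91/2; branch lengths AG→47/8, HR→37/8; new cluster AGHR
  updated: d(AGHR,D)=15/2, d(AGHR,P)=19/4
step 4: merge (AGHR,D) at d=15/2, Q=-77/4; branch lengths AGHR→21/8, D→39/8; new cluster ADGHR
  updated: d(ADGHR,P)=17/8
step 5: merge (ADGHR,P) at d=17/8; branch lengths ADGHR→17/16, P→17/16; new cluster ADGHPR
final tree: ((((A:15/4,G:5/4):47/8,(H:29/6,R:-5/6):37/8):21/8,D:39/8):17/16,P:17/16)
total length: 233/8

H,R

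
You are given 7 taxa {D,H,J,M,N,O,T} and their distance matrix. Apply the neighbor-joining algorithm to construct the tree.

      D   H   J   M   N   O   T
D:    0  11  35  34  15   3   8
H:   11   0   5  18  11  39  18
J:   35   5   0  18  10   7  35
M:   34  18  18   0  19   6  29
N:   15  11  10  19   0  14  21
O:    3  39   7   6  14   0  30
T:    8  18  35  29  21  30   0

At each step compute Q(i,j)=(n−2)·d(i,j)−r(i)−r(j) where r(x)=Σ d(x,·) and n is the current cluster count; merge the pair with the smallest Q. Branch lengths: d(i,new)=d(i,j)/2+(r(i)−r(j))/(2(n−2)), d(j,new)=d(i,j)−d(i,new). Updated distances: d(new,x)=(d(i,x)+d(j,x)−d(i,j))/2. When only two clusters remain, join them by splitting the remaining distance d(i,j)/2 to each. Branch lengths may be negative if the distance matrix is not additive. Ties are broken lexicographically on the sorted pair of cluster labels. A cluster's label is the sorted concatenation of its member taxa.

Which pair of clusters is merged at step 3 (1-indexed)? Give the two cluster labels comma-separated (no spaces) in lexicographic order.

DT,H

iteration 1: select D,T (d=8, Q=-207); attach at lengths (1/2, 15/2); label the merged cluster DT
  updated: d(DT,H)=21/2, d(DT,J)=31, d(DT,M)=55/2, d(DT,N)=14, d(DT,O)=25/2
iteration 2: select M,O (d=6, Q=-143); attach at lengths (17/4, 7/4); label the merged cluster MO
  updated: d(DT,MO)=17, d(H,MO)=51/2, d(J,MO)=19/2, d(MO,N)=27/2
iteration 3: select DT,H (d=21/2, Q=-93); attach at lengths (26/3, 11/6); label the merged cluster DHT
  updated: d(DHT,J)=51/4, d(DHT,MO)=16, d(DHT,N)=29/4
iteration 4: select DHT,N (d=29/4, Q=-209/4); attach at lengths (79/16, 37/16); label the merged cluster DHNT
  updated: d(DHNT,J)=31/4, d(DHNT,MO)=89/8
iteration 5: select DHNT,J (d=31/4, Q=-227/8); attach at lengths (75/16, 49/16); label the merged cluster DHJNT
  updated: d(DHJNT,MO)=103/16
iteration 6: select DHJNT,MO (d=103/16); attach at lengths (103/32, 103/32); label the merged cluster DHJMNOT
final tree: (((((D:1/2,T:15/2):26/3,H:11/6):79/16,N:37/16):75/16,J:49/16):103/32,(M:17/4,O:7/4):103/32)
total length: 735/16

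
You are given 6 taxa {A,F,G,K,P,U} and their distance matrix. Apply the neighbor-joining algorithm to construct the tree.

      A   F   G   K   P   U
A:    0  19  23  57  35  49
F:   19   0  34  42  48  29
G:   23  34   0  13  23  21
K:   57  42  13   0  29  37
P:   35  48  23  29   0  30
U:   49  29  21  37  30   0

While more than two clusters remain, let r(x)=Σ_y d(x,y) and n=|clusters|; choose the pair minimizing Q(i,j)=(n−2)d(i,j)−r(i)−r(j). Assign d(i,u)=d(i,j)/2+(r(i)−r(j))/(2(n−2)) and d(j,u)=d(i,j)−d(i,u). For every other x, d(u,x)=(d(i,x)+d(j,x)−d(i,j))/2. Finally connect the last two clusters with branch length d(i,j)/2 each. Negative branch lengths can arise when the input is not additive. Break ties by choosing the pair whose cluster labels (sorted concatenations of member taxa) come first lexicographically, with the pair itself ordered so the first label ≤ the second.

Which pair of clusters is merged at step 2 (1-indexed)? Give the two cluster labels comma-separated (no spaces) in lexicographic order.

G,K

1. join A+F (d=19, Q=-279) ⇒ AF; edges |A|=87/8, |F|=65/8
  updated: d(AF,G)=19, d(AF,K)=40, d(AF,P)=32, d(AF,U)=59/2
2. join G+K (d=13, Q=-156) ⇒ GK; edges |G|=-2/3, |K|=41/3
  updated: d(AF,GK)=23, d(GK,P)=39/2, d(GK,U)=45/2
3. join AF+U (d=59/2, Q=-215/2) ⇒ AFU; edges |AF|=123/8, |U|=113/8
  updated: d(AFU,GK)=8, d(AFU,P)=65/4
4. join AFU+GK (d=8, Q=-175/4) ⇒ AFGKU; edges |AFU|=19/8, |GK|=45/8
  updated: d(AFGKU,P)=111/8
5. join AFGKU+P (d=111/8) ⇒ AFGKPU; edges |AFGKU|=111/16, |P|=111/16
final tree: ((((A:87/8,F:65/8):123/8,U:113/8):19/8,(G:-2/3,K:41/3):45/8):111/16,P:111/16)
total length: 667/8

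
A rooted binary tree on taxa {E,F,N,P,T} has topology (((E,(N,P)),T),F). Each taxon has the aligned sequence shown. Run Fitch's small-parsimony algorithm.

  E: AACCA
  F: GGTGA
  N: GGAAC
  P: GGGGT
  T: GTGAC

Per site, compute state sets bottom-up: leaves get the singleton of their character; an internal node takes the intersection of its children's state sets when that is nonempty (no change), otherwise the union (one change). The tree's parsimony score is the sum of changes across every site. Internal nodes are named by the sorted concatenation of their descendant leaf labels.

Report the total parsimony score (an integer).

12

[col 0] NP: children N:{G}, P:{G} ∩→ {G}; cost 0
[col 0] ENP: children E:{A}, NP:{G} ∪→ {A,G}; cost 1
[col 0] ENPT: children ENP:{A,G}, T:{G} ∩→ {G}; cost 0
[col 0] EFNPT: children ENPT:{G}, F:{G} ∩→ {G}; cost 0
[col 1] NP: children N:{G}, P:{G} ∩→ {G}; cost 0
[col 1] ENP: children E:{A}, NP:{G} ∪→ {A,G}; cost 1
[col 1] ENPT: children ENP:{A,G}, T:{T} ∪→ {A,G,T}; cost 1
[col 1] EFNPT: children ENPT:{A,G,T}, F:{G} ∩→ {G}; cost 0
[col 2] NP: children N:{A}, P:{G} ∪→ {A,G}; cost 1
[col 2] ENP: children E:{C}, NP:{A,G} ∪→ {A,C,G}; cost 1
[col 2] ENPT: children ENP:{A,C,G}, T:{G} ∩→ {G}; cost 0
[col 2] EFNPT: children ENPT:{G}, F:{T} ∪→ {G,T}; cost 1
[col 3] NP: children N:{A}, P:{G} ∪→ {A,G}; cost 1
[col 3] ENP: children E:{C}, NP:{A,G} ∪→ {A,C,G}; cost 1
[col 3] ENPT: children ENP:{A,C,G}, T:{A} ∩→ {A}; cost 0
[col 3] EFNPT: children ENPT:{A}, F:{G} ∪→ {A,G}; cost 1
[col 4] NP: children N:{C}, P:{T} ∪→ {C,T}; cost 1
[col 4] ENP: children E:{A}, NP:{C,T} ∪→ {A,C,T}; cost 1
[col 4] ENPT: children ENP:{A,C,T}, T:{C} ∩→ {C}; cost 0
[col 4] EFNPT: children ENPT:{C}, F:{A} ∪→ {A,C}; cost 1
per-site changes: [1, 2, 3, 3, 3]; total = 12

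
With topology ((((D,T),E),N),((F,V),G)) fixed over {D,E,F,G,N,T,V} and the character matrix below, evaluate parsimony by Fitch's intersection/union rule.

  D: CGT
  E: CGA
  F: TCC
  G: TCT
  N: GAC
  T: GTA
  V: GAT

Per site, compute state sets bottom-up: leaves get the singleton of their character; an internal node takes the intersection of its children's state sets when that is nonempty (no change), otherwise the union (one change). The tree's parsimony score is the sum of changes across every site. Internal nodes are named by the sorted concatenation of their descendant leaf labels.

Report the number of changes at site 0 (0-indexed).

4

DT@0: {C} ∪ {G} = {C,G} (union, +1)
DET@0: {C,G} ∩ {C} = {C} (intersection, +0)
DENT@0: {C} ∪ {G} = {C,G} (union, +1)
FV@0: {T} ∪ {G} = {G,T} (union, +1)
FGV@0: {G,T} ∩ {T} = {T} (intersection, +0)
DEFGNTV@0: {C,G} ∪ {T} = {C,G,T} (union, +1)
DT@1: {G} ∪ {T} = {G,T} (union, +1)
DET@1: {G,T} ∩ {G} = {G} (intersection, +0)
DENT@1: {G} ∪ {A} = {A,G} (union, +1)
FV@1: {C} ∪ {A} = {A,C} (union, +1)
FGV@1: {A,C} ∩ {C} = {C} (intersection, +0)
DEFGNTV@1: {A,G} ∪ {C} = {A,C,G} (union, +1)
DT@2: {T} ∪ {A} = {A,T} (union, +1)
DET@2: {A,T} ∩ {A} = {A} (intersection, +0)
DENT@2: {A} ∪ {C} = {A,C} (union, +1)
FV@2: {C} ∪ {T} = {C,T} (union, +1)
FGV@2: {C,T} ∩ {T} = {T} (intersection, +0)
DEFGNTV@2: {A,C} ∪ {T} = {A,C,T} (union, +1)
per-site changes: [4, 4, 4]; total = 12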